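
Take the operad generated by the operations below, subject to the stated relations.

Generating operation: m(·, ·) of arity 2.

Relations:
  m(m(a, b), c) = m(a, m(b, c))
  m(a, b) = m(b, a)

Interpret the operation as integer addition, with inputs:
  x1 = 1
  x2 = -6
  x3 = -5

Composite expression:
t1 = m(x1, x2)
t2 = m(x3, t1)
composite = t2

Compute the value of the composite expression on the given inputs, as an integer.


-10

m(x1, x2) = -5
m(x3, m(x1, x2)) = -10


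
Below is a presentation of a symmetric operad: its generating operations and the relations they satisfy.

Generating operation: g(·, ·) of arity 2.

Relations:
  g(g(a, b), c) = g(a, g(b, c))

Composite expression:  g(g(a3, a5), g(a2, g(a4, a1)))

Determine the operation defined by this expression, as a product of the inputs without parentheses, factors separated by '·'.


a3 · a5 · a2 · a4 · a1

Key point: g is associative — brackets drop, the a-order remains.
g(a3, a5) flattens to a3 · a5
g(a4, a1) flattens to a4 · a1
g(a2, g(a4, a1)) flattens to a2 · a4 · a1
g(g(a3, a5), g(a2, g(a4, a1))) flattens to a3 · a5 · a2 · a4 · a1


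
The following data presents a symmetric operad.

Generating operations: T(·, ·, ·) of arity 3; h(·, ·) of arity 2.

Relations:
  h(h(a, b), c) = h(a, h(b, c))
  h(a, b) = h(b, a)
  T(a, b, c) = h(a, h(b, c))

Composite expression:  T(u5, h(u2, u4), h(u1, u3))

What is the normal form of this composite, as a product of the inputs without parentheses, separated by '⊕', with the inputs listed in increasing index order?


Both nesting and order wash out for T; what remains is which u's occur.
h(u2, u4) linearizes to u2 ⊕ u4
h(u1, u3) linearizes to u1 ⊕ u3
T(u5, h(u2, u4), h(u1, u3)) linearizes to u5 ⊕ u2 ⊕ u4 ⊕ u1 ⊕ u3
rearranged into index order: u1 ⊕ u2 ⊕ u3 ⊕ u4 ⊕ u5

u1 ⊕ u2 ⊕ u3 ⊕ u4 ⊕ u5


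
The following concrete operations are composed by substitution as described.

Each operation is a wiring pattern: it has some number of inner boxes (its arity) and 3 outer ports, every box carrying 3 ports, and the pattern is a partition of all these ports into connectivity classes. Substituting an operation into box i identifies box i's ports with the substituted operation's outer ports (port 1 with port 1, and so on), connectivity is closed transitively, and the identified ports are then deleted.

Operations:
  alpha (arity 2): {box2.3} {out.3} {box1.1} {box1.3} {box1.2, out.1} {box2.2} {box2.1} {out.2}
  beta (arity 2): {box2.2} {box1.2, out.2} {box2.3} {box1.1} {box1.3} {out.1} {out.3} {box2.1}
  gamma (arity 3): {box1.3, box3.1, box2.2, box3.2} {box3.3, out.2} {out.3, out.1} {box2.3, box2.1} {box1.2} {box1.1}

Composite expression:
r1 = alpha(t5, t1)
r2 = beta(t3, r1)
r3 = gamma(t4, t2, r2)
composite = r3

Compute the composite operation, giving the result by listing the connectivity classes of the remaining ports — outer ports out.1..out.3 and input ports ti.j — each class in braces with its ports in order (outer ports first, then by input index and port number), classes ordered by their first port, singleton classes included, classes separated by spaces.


{out.1, out.3} {out.2} {t1.1} {t1.2} {t1.3} {t2.1, t2.3} {t2.2, t3.2, t4.3} {t3.1} {t3.3} {t4.1} {t4.2} {t5.1} {t5.2} {t5.3}

After gluing at gamma, chains via deleted ports link the t-ports.
stage alpha: inputs (t5, t1), connectivity {out.1, t5.2} {out.2} {out.3} {t1.1} {t1.2} {t1.3} {t5.1} {t5.3}, out.j its boundary
stage beta: inputs (t3, t5, t1), connectivity {out.1} {out.2, t3.2} {out.3} {t1.1} {t1.2} {t1.3} {t3.1} {t3.3} {t5.1} {t5.2} {t5.3}, out.j its boundary
stage gamma: inputs (t4, t2, t3, t5, t1), connectivity {out.1, out.3} {out.2} {t1.1} {t1.2} {t1.3} {t2.1, t2.3} {t2.2, t3.2, t4.3} {t3.1} {t3.3} {t4.1} {t4.2} {t5.1} {t5.2} {t5.3}, out.j its boundary


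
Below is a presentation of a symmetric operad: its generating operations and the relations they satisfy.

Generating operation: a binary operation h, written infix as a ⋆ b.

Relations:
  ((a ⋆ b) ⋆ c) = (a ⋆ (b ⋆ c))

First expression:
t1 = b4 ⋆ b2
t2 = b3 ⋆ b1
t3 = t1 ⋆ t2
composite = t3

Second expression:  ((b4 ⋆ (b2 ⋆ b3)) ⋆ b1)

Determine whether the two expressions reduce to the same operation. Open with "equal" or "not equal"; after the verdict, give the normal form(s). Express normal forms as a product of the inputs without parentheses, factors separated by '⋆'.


equal; the common form is b4 ⋆ b2 ⋆ b3 ⋆ b1

The first expression reduces to b4 ⋆ b2 ⋆ b3 ⋆ b1
The second expression reduces to b4 ⋆ b2 ⋆ b3 ⋆ b1
Same normal form: equal.


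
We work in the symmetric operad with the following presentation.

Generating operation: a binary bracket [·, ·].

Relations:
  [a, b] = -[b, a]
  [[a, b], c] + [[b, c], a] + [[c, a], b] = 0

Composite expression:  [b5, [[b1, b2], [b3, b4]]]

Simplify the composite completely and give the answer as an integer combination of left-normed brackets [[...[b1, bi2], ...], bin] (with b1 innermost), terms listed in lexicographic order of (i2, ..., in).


-[[[[b1, b2], b3], b4], b5] + [[[[b1, b2], b4], b3], b5]

A multilinear Lie element is pinned by b1-initial words (b1 innermost).
Composite bracket: [b5, [[b1, b2], [b3, b4]]]
Expanding via [a, b] = ab - ba: 16 signed words (2^4 = 16).
Collect the words opening with b1:
  b1b2b3b4b5 appears with sign -1, giving the term -[[[[b1, b2], b3], b4], b5]
  b1b2b4b3b5 appears with sign +1, giving the term +[[[[b1, b2], b4], b3], b5]


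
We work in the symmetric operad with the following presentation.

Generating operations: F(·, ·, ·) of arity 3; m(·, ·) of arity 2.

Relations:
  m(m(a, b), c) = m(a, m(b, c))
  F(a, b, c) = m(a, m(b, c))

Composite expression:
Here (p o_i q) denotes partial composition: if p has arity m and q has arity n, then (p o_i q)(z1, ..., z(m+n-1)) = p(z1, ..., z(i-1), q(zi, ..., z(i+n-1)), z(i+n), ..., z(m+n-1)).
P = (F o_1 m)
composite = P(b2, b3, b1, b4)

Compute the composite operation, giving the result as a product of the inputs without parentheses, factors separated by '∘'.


Key point: F is associative — brackets drop, the b-order remains.
m(b2, b3) collapses to b2 ∘ b3
F(m(b2, b3), b1, b4) collapses to b2 ∘ b3 ∘ b1 ∘ b4

b2 ∘ b3 ∘ b1 ∘ b4


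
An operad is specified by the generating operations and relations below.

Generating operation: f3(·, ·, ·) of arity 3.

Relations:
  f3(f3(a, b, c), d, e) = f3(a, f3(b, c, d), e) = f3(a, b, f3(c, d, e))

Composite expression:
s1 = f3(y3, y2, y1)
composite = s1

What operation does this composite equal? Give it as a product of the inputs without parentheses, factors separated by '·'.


The f3-tree's shape is irrelevant; the y-reading-order decides.
f3(y3, y2, y1) linearizes to y3 · y2 · y1

y3 · y2 · y1


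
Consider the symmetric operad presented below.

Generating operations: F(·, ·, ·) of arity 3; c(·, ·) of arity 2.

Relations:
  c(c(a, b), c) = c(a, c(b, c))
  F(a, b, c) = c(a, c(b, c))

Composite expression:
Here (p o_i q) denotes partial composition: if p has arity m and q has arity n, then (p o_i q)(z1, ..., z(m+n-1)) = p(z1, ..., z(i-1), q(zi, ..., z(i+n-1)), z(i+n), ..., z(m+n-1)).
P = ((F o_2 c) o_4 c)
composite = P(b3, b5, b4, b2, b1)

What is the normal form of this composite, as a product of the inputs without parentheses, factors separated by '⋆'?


b3 ⋆ b5 ⋆ b4 ⋆ b2 ⋆ b1

The F-tree's shape is irrelevant; the b-reading-order decides.
c(b5, b4) linearizes to b5 ⋆ b4
c(b2, b1) linearizes to b2 ⋆ b1
F(b3, c(b5, b4), c(b2, b1)) linearizes to b3 ⋆ b5 ⋆ b4 ⋆ b2 ⋆ b1


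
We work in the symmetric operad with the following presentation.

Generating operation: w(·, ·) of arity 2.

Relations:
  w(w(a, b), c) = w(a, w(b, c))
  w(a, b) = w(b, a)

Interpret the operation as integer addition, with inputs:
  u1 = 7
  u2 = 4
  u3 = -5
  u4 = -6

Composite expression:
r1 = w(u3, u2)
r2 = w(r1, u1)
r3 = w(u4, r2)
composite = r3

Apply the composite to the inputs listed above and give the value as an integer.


0

w(u3, u2) = -1
w(w(u3, u2), u1) = 6
w(u4, w(w(u3, u2), u1)) = 0


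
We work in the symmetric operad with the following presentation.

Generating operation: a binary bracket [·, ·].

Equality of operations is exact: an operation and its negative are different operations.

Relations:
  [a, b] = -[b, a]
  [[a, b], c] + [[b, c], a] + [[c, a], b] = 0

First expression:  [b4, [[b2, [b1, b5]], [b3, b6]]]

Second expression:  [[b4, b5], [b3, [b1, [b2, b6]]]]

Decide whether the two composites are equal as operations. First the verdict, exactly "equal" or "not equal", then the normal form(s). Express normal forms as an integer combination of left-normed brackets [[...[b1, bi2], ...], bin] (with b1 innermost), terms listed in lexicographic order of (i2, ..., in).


not equal; first: [[[[[b1, b5], b2], b3], b6], b4] - [[[[[b1, b5], b2], b6], b3], b4]; second: [[[[[b1, b2], b6], b3], b4], b5] - [[[[[b1, b2], b6], b3], b5], b4] - [[[[[b1, b6], b2], b3], b4], b5] + [[[[[b1, b6], b2], b3], b5], b4]

The first expression reduces to [[[[[b1, b5], b2], b3], b6], b4] - [[[[[b1, b5], b2], b6], b3], b4]
The second expression reduces to [[[[[b1, b2], b6], b3], b4], b5] - [[[[[b1, b2], b6], b3], b5], b4] - [[[[[b1, b6], b2], b3], b4], b5] + [[[[[b1, b6], b2], b3], b5], b4]
The normal forms differ: not equal.


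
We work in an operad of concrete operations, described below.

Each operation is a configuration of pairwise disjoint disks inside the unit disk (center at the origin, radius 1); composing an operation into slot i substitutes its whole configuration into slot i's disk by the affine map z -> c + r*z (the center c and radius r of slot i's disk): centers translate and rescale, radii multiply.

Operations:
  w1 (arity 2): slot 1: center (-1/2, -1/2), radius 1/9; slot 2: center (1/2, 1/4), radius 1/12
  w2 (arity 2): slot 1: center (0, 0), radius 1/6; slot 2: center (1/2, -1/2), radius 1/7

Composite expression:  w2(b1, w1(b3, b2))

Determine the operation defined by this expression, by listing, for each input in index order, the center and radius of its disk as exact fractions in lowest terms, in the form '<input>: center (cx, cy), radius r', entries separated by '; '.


Below w2, radii multiply path by path; the b-disk centers shift.
input b1: composing its 1 substitution step yields center (0, 0), radius 1/6
input b3: composing its 2 substitution steps yields center (3/7, -4/7), radius 1/63
input b2: composing its 2 substitution steps yields center (4/7, -13/28), radius 1/84

b1: center (0, 0), radius 1/6; b2: center (4/7, -13/28), radius 1/84; b3: center (3/7, -4/7), radius 1/63


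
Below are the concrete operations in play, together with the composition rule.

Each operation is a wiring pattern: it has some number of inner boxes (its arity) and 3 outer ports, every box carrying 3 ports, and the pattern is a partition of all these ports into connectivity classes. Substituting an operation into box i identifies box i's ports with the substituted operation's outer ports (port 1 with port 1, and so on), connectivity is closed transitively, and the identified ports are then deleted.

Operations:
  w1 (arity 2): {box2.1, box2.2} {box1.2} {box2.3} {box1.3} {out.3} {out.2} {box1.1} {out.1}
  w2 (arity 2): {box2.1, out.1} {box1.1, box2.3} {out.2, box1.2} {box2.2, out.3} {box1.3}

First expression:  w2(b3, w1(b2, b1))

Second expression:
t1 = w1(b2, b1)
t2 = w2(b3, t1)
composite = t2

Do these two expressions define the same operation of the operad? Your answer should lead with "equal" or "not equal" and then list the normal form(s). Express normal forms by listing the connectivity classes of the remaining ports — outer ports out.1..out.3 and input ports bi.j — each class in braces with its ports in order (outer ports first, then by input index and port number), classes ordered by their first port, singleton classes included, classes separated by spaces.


In normal form, the first expression is {out.1} {out.2, b3.2} {out.3} {b1.1, b1.2} {b1.3} {b2.1} {b2.2} {b2.3} {b3.1} {b3.3}
In normal form, the second expression is {out.1} {out.2, b3.2} {out.3} {b1.1, b1.2} {b1.3} {b2.1} {b2.2} {b2.3} {b3.1} {b3.3}
Same normal form: equal.

equal: each reduces to {out.1} {out.2, b3.2} {out.3} {b1.1, b1.2} {b1.3} {b2.1} {b2.2} {b2.3} {b3.1} {b3.3}


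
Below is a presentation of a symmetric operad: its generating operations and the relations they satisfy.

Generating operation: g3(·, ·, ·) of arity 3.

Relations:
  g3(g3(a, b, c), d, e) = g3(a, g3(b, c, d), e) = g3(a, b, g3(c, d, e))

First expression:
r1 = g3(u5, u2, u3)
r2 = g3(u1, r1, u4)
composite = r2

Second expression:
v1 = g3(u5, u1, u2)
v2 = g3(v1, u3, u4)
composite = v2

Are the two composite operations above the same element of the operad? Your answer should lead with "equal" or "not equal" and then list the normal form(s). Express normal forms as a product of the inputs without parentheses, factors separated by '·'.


not equal: they reduce to u1 · u5 · u2 · u3 · u4 and u5 · u1 · u2 · u3 · u4

The first expression, normalized: u1 · u5 · u2 · u3 · u4
The second expression, normalized: u5 · u1 · u2 · u3 · u4
The normal forms differ: not equal.


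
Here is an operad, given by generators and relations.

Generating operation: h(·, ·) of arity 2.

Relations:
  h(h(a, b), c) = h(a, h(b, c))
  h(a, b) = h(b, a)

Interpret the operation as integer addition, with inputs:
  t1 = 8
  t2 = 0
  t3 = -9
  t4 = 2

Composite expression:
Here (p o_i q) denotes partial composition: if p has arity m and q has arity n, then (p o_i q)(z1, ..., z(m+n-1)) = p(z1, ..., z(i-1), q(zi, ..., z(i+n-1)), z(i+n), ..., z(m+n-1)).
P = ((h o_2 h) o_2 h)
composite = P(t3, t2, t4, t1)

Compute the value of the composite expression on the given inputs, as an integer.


1

h(t2, t4) = 2
h(h(t2, t4), t1) = 10
h(t3, h(h(t2, t4), t1)) = 1


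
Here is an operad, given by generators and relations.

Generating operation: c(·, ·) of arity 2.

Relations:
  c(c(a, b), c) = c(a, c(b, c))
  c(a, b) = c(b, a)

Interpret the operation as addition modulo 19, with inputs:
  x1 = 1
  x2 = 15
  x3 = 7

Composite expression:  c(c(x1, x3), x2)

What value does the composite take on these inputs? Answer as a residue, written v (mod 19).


4 (mod 19)

c(x1, x3) = 8
c(c(x1, x3), x2) = 4


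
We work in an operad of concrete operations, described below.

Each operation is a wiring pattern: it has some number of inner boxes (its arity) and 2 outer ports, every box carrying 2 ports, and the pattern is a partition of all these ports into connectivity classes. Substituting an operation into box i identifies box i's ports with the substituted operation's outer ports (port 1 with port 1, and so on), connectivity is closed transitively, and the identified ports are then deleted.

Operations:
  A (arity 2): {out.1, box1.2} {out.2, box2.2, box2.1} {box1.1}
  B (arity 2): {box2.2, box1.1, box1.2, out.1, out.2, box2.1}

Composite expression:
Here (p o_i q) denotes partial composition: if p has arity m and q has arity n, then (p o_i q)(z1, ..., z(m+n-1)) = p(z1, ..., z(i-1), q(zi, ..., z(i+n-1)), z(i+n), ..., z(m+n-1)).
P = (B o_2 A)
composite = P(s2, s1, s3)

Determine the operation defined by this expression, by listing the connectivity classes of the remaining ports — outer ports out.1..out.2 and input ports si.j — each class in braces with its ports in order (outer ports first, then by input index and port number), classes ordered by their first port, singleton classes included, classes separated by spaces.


{out.1, out.2, s1.2, s2.1, s2.2, s3.1, s3.2} {s1.1}

After gluing at B, chains via deleted ports link the s-ports.
A over (s1, s3) gives {out.1, s1.2} {out.2, s3.1, s3.2} {s1.1}, out.j being that stage's outer ports
B over (s2, s1, s3) gives {out.1, out.2, s1.2, s2.1, s2.2, s3.1, s3.2} {s1.1}, out.j being that stage's outer ports


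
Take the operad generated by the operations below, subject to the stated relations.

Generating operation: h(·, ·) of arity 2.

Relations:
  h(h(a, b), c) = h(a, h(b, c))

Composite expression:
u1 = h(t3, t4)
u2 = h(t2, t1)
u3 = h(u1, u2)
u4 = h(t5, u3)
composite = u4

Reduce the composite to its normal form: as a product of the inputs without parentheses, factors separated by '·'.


t5 · t3 · t4 · t2 · t1

All parenthesizations of h agree; list the t-inputs left to right.
h(t3, t4) unparenthesizes to t3 · t4
h(t2, t1) unparenthesizes to t2 · t1
h(h(t3, t4), h(t2, t1)) unparenthesizes to t3 · t4 · t2 · t1
h(t5, h(h(t3, t4), h(t2, t1))) unparenthesizes to t5 · t3 · t4 · t2 · t1


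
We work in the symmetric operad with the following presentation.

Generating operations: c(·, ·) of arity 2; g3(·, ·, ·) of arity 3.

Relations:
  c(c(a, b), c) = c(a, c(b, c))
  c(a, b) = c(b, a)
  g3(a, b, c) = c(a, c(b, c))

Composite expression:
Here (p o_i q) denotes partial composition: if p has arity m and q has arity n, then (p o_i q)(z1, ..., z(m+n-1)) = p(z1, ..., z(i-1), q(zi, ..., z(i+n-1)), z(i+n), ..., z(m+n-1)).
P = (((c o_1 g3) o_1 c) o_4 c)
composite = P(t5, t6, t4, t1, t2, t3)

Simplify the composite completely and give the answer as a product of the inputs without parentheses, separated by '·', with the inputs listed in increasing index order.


t1 · t2 · t3 · t4 · t5 · t6

Any arrangement under c is one operation, so sort the t-inputs.
c(t5, t6) linearizes to t5 · t6
c(t1, t2) linearizes to t1 · t2
g3(c(t5, t6), t4, c(t1, t2)) linearizes to t5 · t6 · t4 · t1 · t2
c(g3(c(t5, t6), t4, c(t1, t2)), t3) linearizes to t5 · t6 · t4 · t1 · t2 · t3
putting the inputs in ascending order: t1 · t2 · t3 · t4 · t5 · t6


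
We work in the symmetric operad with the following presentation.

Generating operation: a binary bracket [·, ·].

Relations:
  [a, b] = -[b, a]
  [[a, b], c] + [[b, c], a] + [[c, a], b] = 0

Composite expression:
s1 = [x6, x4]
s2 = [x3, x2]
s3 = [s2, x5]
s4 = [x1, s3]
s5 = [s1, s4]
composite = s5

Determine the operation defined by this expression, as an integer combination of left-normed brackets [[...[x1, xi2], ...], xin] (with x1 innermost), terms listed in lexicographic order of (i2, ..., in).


-[[[[[x1, x2], x3], x5], x4], x6] + [[[[[x1, x2], x3], x5], x6], x4] + [[[[[x1, x3], x2], x5], x4], x6] - [[[[[x1, x3], x2], x5], x6], x4] + [[[[[x1, x5], x2], x3], x4], x6] - [[[[[x1, x5], x2], x3], x6], x4] - [[[[[x1, x5], x3], x2], x4], x6] + [[[[[x1, x5], x3], x2], x6], x4]

Skip Jacobi rewriting: expand, keep x1-initial words, read off terms.
Composite bracket: [[x6, x4], [x1, [[x3, x2], x5]]]
Each bracket splits as ab - ba, giving 32 signed words (2^5 = 32).
Collect the words opening with x1:
  sign of x1x2x3x5x4x6 is -1, so it contributes -[[[[[x1, x2], x3], x5], x4], x6]
  sign of x1x2x3x5x6x4 is +1, so it contributes +[[[[[x1, x2], x3], x5], x6], x4]
  sign of x1x3x2x5x4x6 is +1, so it contributes +[[[[[x1, x3], x2], x5], x4], x6]
  sign of x1x3x2x5x6x4 is -1, so it contributes -[[[[[x1, x3], x2], x5], x6], x4]
  sign of x1x5x2x3x4x6 is +1, so it contributes +[[[[[x1, x5], x2], x3], x4], x6]
  sign of x1x5x2x3x6x4 is -1, so it contributes -[[[[[x1, x5], x2], x3], x6], x4]
  sign of x1x5x3x2x4x6 is -1, so it contributes -[[[[[x1, x5], x3], x2], x4], x6]
  sign of x1x5x3x2x6x4 is +1, so it contributes +[[[[[x1, x5], x3], x2], x6], x4]


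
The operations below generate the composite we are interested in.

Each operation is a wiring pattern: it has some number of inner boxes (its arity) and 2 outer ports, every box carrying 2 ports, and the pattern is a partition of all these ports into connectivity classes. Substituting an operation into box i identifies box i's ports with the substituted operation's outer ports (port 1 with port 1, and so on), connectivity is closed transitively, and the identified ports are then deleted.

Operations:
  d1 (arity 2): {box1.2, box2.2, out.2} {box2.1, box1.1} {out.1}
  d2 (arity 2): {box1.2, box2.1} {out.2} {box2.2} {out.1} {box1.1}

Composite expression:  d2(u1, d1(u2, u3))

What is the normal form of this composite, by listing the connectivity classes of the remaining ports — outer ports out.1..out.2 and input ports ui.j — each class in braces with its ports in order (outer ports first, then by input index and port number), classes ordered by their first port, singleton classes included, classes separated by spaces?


Treat the ports identified at d2 as solder joints: merge, then drop.
d1 over (u2, u3) gives {out.1} {out.2, u2.2, u3.2} {u2.1, u3.1}, out.j being that stage's outer ports
d2 over (u1, u2, u3) gives {out.1} {out.2} {u1.1} {u1.2} {u2.1, u3.1} {u2.2, u3.2}, out.j being that stage's outer ports

{out.1} {out.2} {u1.1} {u1.2} {u2.1, u3.1} {u2.2, u3.2}


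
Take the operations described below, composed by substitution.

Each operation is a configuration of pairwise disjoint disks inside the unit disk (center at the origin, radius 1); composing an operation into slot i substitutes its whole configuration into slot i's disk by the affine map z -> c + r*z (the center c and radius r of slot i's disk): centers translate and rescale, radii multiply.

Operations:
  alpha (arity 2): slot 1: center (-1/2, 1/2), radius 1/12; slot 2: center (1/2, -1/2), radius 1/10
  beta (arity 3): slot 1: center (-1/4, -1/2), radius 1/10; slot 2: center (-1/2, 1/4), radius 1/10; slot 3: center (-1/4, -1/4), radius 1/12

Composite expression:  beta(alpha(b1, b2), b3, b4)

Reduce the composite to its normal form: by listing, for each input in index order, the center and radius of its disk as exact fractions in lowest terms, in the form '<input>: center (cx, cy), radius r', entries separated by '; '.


b1: center (-3/10, -9/20), radius 1/120; b2: center (-1/5, -11/20), radius 1/100; b3: center (-1/2, 1/4), radius 1/10; b4: center (-1/4, -1/4), radius 1/12

Affine substitution under beta: radii multiply and b-centers shift.
b1: after 2 affine steps, its disk has center (-3/10, -9/20), radius 1/120
b2: after 2 affine steps, its disk has center (-1/5, -11/20), radius 1/100
b3: after 1 affine step, its disk has center (-1/2, 1/4), radius 1/10
b4: after 1 affine step, its disk has center (-1/4, -1/4), radius 1/12


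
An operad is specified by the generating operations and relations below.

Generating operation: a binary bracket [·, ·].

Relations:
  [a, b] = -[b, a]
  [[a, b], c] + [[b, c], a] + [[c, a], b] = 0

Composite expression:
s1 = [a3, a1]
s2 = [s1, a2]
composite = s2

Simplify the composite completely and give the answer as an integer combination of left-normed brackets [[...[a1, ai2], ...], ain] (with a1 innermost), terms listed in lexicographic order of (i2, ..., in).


Antisymmetry and Jacobi reduce to a1-anchored left-normed brackets.
Composite bracket: [[a3, a1], a2]
Applying ab - ba throughout gives 4 signed words (2^2 = 4).
Only words starting with a1 matter:
  word a1a3a2 has sign -1, contributing -[[a1, a3], a2]

-[[a1, a3], a2]


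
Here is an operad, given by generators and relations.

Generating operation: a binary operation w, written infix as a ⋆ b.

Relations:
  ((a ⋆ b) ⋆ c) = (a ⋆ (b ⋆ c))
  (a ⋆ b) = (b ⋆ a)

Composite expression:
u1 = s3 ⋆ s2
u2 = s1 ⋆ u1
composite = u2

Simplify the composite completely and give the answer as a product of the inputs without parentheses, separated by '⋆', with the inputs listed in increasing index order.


s1 ⋆ s2 ⋆ s3

Key point: w commutes, so take the s-inputs in any fixed order.
(s3 ⋆ s2) reduces to s3 ⋆ s2
(s1 ⋆ (s3 ⋆ s2)) reduces to s1 ⋆ s3 ⋆ s2
sorting the factors by input index: s1 ⋆ s2 ⋆ s3


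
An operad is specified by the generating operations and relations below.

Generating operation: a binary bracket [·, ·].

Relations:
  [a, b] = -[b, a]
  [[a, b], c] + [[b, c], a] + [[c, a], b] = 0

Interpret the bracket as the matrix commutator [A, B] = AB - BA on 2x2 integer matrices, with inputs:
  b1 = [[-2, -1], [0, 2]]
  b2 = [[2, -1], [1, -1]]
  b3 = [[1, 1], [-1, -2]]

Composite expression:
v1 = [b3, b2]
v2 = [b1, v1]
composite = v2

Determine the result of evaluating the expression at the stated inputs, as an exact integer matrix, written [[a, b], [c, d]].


[[6, 24], [-24, -6]]

[b3, b2] = [[0, -6], [-6, 0]]
[b1, [b3, b2]] = [[6, 24], [-24, -6]]


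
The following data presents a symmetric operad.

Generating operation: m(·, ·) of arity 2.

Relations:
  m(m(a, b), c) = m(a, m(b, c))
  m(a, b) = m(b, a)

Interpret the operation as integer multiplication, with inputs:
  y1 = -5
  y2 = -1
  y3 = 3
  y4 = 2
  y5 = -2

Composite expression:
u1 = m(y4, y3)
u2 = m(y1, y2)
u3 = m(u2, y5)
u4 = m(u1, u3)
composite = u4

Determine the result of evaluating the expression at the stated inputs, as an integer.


-60

m(y4, y3) = 6
m(y1, y2) = 5
m(m(y1, y2), y5) = -10
m(m(y4, y3), m(m(y1, y2), y5)) = -60


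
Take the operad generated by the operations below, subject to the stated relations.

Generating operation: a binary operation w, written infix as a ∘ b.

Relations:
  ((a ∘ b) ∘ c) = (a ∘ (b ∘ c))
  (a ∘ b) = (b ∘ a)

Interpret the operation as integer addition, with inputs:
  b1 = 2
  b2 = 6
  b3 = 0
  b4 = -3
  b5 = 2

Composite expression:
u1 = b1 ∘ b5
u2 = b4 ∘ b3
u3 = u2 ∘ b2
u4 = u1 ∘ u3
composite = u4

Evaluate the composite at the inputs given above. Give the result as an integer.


7

(b1 ∘ b5) = 4
(b4 ∘ b3) = -3
((b4 ∘ b3) ∘ b2) = 3
((b1 ∘ b5) ∘ ((b4 ∘ b3) ∘ b2)) = 7


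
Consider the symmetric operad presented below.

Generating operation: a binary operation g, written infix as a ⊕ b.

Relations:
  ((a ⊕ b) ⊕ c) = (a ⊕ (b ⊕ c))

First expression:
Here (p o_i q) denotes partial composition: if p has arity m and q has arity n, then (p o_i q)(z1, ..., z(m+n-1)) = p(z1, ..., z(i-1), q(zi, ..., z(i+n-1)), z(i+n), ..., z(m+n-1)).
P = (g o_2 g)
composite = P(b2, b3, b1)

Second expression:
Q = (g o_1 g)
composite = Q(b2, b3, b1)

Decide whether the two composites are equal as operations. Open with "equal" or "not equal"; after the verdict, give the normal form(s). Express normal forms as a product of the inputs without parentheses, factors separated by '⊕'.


The first expression, normalized: b2 ⊕ b3 ⊕ b1
The second expression, normalized: b2 ⊕ b3 ⊕ b1
Same normal form: equal.

equal — both sides give b2 ⊕ b3 ⊕ b1


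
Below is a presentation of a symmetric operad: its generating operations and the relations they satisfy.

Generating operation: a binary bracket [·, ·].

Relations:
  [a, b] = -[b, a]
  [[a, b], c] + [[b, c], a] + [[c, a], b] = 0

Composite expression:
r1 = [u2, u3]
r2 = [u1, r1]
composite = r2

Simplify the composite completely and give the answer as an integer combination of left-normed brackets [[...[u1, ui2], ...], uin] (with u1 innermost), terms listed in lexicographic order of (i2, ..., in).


[[u1, u2], u3] - [[u1, u3], u2]

Expand each bracket as ab - ba; the u1-initial words give the coefficients.
Composite bracket: [u1, [u2, u3]]
Applying ab - ba throughout gives 4 signed words (2^2 = 4).
Words beginning with u1 determine it all:
  the word u1u2u3 carries sign +1 and contributes +[[u1, u2], u3]
  the word u1u3u2 carries sign -1 and contributes -[[u1, u3], u2]


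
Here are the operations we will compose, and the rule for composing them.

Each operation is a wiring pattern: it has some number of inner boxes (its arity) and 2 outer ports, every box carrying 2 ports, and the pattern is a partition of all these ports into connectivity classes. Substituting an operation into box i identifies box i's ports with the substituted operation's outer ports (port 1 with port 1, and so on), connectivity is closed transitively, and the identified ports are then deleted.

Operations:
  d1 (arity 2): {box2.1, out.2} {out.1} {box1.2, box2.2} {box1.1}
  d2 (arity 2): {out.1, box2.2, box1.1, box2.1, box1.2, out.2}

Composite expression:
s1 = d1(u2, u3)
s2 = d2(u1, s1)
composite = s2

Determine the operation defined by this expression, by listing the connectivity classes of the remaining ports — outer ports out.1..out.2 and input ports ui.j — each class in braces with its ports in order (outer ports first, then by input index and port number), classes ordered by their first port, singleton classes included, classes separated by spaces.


{out.1, out.2, u1.1, u1.2, u3.1} {u2.1} {u2.2, u3.2}

After gluing at d2, chains via deleted ports link the u-ports.
composing d1 on (u2, u3), with out.j its own outer ports: {out.1} {out.2, u3.1} {u2.1} {u2.2, u3.2}
composing d2 on (u1, u2, u3), with out.j its own outer ports: {out.1, out.2, u1.1, u1.2, u3.1} {u2.1} {u2.2, u3.2}


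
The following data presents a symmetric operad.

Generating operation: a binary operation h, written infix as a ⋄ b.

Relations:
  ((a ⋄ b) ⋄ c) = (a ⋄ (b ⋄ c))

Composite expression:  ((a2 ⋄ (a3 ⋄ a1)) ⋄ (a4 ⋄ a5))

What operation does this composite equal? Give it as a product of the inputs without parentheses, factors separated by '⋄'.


a2 ⋄ a3 ⋄ a1 ⋄ a4 ⋄ a5

All parenthesizations of h agree; list the a-inputs left to right.
(a3 ⋄ a1) reduces to a3 ⋄ a1
(a2 ⋄ (a3 ⋄ a1)) reduces to a2 ⋄ a3 ⋄ a1
(a4 ⋄ a5) reduces to a4 ⋄ a5
((a2 ⋄ (a3 ⋄ a1)) ⋄ (a4 ⋄ a5)) reduces to a2 ⋄ a3 ⋄ a1 ⋄ a4 ⋄ a5


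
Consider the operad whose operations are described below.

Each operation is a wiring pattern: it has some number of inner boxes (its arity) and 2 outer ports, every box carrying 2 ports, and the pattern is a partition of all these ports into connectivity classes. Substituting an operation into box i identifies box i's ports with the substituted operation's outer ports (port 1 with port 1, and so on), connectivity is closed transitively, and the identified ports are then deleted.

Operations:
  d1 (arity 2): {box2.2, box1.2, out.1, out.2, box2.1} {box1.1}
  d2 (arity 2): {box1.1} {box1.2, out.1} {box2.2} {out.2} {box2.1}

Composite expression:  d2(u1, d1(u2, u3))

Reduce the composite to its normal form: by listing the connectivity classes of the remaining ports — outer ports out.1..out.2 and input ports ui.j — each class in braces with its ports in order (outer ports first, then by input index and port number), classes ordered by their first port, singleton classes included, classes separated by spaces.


{out.1, u1.2} {out.2} {u1.1} {u2.1} {u2.2, u3.1, u3.2}

Two ports join when wires chain via d2-identified ports.
composing d1 on (u2, u3), with out.j its own outer ports: {out.1, out.2, u2.2, u3.1, u3.2} {u2.1}
composing d2 on (u1, u2, u3), with out.j its own outer ports: {out.1, u1.2} {out.2} {u1.1} {u2.1} {u2.2, u3.1, u3.2}


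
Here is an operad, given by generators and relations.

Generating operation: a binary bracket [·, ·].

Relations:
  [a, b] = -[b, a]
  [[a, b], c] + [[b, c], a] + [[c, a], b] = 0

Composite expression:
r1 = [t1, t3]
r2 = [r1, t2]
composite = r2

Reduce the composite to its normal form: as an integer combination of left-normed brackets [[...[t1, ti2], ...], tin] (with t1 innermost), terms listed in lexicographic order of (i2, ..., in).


[[t1, t3], t2]


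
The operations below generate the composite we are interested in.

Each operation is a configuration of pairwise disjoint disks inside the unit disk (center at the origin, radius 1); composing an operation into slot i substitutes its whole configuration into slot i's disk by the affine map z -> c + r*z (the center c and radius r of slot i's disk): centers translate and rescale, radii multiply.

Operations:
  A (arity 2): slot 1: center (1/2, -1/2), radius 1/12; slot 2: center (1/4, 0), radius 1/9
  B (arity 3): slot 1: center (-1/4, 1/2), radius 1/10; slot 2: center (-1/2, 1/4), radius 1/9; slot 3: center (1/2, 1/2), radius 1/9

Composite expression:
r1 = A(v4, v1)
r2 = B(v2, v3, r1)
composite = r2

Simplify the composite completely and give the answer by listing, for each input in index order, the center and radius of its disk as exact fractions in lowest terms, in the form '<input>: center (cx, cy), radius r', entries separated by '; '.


Follow each v-input down from B: c' goes to c + r*c', radius to r*r'.
for v2, the 1-step affine chain lands on center (-1/4, 1/2), radius 1/10
for v3, the 1-step affine chain lands on center (-1/2, 1/4), radius 1/9
for v4, the 2-step affine chain lands on center (5/9, 4/9), radius 1/108
for v1, the 2-step affine chain lands on center (19/36, 1/2), radius 1/81

v1: center (19/36, 1/2), radius 1/81; v2: center (-1/4, 1/2), radius 1/10; v3: center (-1/2, 1/4), radius 1/9; v4: center (5/9, 4/9), radius 1/108


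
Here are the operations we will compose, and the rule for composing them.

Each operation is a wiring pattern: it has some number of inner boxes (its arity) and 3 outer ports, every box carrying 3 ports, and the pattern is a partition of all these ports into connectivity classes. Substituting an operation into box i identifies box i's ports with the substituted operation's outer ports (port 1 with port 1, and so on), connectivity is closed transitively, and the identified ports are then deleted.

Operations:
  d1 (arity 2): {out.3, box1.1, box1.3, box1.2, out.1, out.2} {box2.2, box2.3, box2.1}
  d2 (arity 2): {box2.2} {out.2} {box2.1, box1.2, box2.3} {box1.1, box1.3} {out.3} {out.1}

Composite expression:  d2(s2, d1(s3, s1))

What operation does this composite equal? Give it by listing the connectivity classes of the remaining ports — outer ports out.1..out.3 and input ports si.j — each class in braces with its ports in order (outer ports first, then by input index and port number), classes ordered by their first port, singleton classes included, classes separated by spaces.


{out.1} {out.2} {out.3} {s1.1, s1.2, s1.3} {s2.1, s2.3} {s2.2, s3.1, s3.2, s3.3}

Treat the ports identified at d2 as solder joints: merge, then drop.
through d1, on inputs (s3, s1): {out.1, out.2, out.3, s3.1, s3.2, s3.3} {s1.1, s1.2, s1.3} (out.j = stage outer ports)
through d2, on inputs (s2, s3, s1): {out.1} {out.2} {out.3} {s1.1, s1.2, s1.3} {s2.1, s2.3} {s2.2, s3.1, s3.2, s3.3} (out.j = stage outer ports)


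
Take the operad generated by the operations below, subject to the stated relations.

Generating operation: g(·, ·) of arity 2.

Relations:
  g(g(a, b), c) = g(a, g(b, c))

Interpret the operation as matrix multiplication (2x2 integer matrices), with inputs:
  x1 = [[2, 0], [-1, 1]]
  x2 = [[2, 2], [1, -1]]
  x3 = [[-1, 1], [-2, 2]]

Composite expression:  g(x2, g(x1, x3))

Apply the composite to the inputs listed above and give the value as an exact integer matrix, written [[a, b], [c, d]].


g(x1, x3) = [[-2, 2], [-1, 1]]
g(x2, g(x1, x3)) = [[-6, 6], [-1, 1]]

[[-6, 6], [-1, 1]]


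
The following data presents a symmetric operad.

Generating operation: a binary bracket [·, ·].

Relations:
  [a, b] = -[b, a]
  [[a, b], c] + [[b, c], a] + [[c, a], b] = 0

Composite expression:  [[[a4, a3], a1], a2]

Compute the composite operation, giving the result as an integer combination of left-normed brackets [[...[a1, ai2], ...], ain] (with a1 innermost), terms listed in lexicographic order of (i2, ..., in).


In the tensor algebra, words opening a1 carry the a1-anchored form.
Composite bracket: [[[a4, a3], a1], a2]
The bracket unfolds into 8 signed words via [a, b] = ab - ba (2^3 = 8).
Coefficients come from the a1-initial words:
  the word a1a3a4a2 carries sign +1 and contributes +[[[a1, a3], a4], a2]
  the word a1a4a3a2 carries sign -1 and contributes -[[[a1, a4], a3], a2]

[[[a1, a3], a4], a2] - [[[a1, a4], a3], a2]


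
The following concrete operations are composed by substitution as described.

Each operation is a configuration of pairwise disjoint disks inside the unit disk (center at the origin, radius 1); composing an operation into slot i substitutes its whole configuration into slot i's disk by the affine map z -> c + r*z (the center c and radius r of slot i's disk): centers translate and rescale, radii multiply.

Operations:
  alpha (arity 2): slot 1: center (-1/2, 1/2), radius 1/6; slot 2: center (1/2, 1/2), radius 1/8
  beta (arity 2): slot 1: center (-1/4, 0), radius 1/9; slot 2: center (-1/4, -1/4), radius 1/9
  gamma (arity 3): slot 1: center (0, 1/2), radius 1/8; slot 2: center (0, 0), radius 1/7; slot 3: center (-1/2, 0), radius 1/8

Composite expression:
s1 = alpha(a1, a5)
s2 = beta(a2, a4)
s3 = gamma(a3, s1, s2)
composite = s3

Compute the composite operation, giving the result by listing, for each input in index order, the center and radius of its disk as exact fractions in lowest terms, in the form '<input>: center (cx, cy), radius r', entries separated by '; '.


a1: center (-1/14, 1/14), radius 1/42; a2: center (-17/32, 0), radius 1/72; a3: center (0, 1/2), radius 1/8; a4: center (-17/32, -1/32), radius 1/72; a5: center (1/14, 1/14), radius 1/56

Only the slot chain above each a matters under gamma; compose those maps.
a3 passes through 1 substitution, ending at center (0, 1/2), radius 1/8
a1 passes through 2 substitutions, ending at center (-1/14, 1/14), radius 1/42
a5 passes through 2 substitutions, ending at center (1/14, 1/14), radius 1/56
a2 passes through 2 substitutions, ending at center (-17/32, 0), radius 1/72
a4 passes through 2 substitutions, ending at center (-17/32, -1/32), radius 1/72


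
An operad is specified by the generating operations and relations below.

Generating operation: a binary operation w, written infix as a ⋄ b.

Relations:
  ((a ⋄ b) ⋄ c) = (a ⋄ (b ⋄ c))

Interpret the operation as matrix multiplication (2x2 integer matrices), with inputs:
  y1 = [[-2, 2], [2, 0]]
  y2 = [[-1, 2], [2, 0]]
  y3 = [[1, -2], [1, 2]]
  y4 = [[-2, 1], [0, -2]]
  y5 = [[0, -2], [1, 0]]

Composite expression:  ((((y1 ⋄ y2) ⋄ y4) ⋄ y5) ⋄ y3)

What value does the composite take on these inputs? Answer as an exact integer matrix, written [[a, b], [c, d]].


(y1 ⋄ y2) = [[6, -4], [-2, 4]]
((y1 ⋄ y2) ⋄ y4) = [[-12, 14], [4, -10]]
(((y1 ⋄ y2) ⋄ y4) ⋄ y5) = [[14, 24], [-10, -8]]
((((y1 ⋄ y2) ⋄ y4) ⋄ y5) ⋄ y3) = [[38, 20], [-18, 4]]

[[38, 20], [-18, 4]]


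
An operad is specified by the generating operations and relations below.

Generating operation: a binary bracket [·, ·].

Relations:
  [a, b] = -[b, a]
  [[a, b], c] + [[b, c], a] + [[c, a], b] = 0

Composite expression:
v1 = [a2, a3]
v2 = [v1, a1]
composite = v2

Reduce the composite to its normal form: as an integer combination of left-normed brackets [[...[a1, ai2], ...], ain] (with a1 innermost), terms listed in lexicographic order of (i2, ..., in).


-[[a1, a2], a3] + [[a1, a3], a2]


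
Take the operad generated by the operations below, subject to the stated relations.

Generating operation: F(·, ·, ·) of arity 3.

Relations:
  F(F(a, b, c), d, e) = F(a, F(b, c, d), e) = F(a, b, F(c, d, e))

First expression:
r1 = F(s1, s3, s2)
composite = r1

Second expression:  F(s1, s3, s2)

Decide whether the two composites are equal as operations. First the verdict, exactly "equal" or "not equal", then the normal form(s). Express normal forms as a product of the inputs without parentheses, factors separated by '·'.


equal: each reduces to s1 · s3 · s2

Normal form of the first expression: s1 · s3 · s2
Normal form of the second expression: s1 · s3 · s2
One common form — equal.


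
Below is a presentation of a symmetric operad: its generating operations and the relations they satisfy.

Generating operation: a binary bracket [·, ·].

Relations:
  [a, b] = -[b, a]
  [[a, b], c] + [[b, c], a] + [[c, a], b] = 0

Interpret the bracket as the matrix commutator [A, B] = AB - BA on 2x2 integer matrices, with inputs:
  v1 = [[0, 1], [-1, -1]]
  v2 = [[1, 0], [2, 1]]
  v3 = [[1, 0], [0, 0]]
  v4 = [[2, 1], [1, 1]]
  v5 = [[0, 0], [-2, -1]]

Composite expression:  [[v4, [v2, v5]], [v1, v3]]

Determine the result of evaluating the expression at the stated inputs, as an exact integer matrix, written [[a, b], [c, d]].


[[-2, -4], [4, 2]]

[v2, v5] = [[0, 0], [2, 0]]
[v4, [v2, v5]] = [[2, 0], [-2, -2]]
[v1, v3] = [[0, -1], [-1, 0]]
[[v4, [v2, v5]], [v1, v3]] = [[-2, -4], [4, 2]]


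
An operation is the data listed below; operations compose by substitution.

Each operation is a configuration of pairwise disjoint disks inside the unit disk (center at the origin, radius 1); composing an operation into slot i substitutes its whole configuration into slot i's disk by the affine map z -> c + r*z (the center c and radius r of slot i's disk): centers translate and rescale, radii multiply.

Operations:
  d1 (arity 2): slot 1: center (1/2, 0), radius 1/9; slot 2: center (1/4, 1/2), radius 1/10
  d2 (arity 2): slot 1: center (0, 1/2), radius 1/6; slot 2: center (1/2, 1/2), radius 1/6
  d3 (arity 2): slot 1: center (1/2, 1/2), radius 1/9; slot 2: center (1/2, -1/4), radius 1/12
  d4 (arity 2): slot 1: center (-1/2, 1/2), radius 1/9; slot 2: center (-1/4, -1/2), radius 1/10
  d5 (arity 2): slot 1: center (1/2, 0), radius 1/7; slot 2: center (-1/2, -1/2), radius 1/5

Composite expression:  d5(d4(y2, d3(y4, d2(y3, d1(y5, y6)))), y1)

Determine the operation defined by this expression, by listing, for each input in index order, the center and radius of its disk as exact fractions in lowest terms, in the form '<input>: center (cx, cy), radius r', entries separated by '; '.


y1: center (-1/2, -1/2), radius 1/5; y2: center (3/7, 1/14), radius 1/63; y3: center (33/70, -25/336), radius 1/5040; y4: center (33/70, -9/140), radius 1/630; y5: center (4759/10080, -25/336), radius 1/45360; y6: center (9517/20160, -107/1440), radius 1/50400

Nesting under d5 composes maps z -> c + r*z down each y-path.
for y2, the 2-step affine chain lands on center (3/7, 1/14), radius 1/63
for y4, the 3-step affine chain lands on center (33/70, -9/140), radius 1/630
for y3, the 4-step affine chain lands on center (33/70, -25/336), radius 1/5040
for y5, the 5-step affine chain lands on center (4759/10080, -25/336), radius 1/45360
for y6, the 5-step affine chain lands on center (9517/20160, -107/1440), radius 1/50400
for y1, the 1-step affine chain lands on center (-1/2, -1/2), radius 1/5
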